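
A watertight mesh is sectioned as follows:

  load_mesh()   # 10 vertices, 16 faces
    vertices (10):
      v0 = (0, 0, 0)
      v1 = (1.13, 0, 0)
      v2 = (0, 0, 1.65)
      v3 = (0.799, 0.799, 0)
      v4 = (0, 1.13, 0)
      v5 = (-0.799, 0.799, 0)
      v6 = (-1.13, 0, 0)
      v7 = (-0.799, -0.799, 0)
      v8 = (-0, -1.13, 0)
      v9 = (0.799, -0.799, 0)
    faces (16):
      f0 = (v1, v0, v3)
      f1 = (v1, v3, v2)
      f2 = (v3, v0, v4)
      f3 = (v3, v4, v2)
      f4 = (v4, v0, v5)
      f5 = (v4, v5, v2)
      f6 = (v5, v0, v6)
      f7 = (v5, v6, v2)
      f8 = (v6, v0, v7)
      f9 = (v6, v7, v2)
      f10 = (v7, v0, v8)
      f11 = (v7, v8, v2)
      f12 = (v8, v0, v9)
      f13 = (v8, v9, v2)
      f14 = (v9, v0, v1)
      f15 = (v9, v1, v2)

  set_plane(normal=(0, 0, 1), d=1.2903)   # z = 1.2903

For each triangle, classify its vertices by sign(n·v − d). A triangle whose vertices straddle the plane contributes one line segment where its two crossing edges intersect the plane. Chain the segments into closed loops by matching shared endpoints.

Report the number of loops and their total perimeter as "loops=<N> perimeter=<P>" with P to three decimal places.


loops=1 perimeter=1.508

Straddling triangles (8 of 16):
  (v1,v3,v2) [--+] → (0.174182, 0.174182, 1.2903)–(0.24634, 0, 1.2903)  len=0.1885
  (v3,v4,v2) [--+] → (0, 0.24634, 1.2903)–(0.174182, 0.174182, 1.2903)  len=0.1885
  (v4,v5,v2) [--+] → (-0.174182, 0.174182, 1.2903)–(0, 0.24634, 1.2903)  len=0.1885
  (v5,v6,v2) [--+] → (-0.24634, 0, 1.2903)–(-0.174182, 0.174182, 1.2903)  len=0.1885
  (v6,v7,v2) [--+] → (-0.174182, -0.174182, 1.2903)–(-0.24634, 0, 1.2903)  len=0.1885
  (v7,v8,v2) [--+] → (0, -0.24634, 1.2903)–(-0.174182, -0.174182, 1.2903)  len=0.1885
  (v8,v9,v2) [--+] → (0.174182, -0.174182, 1.2903)–(0, -0.24634, 1.2903)  len=0.1885
  (v9,v1,v2) [--+] → (0.24634, 0, 1.2903)–(0.174182, -0.174182, 1.2903)  len=0.1885

Chained into 1 loop(s):
  loop 1: 8 segments, perimeter = 1.5083
Total perimeter = 1.508


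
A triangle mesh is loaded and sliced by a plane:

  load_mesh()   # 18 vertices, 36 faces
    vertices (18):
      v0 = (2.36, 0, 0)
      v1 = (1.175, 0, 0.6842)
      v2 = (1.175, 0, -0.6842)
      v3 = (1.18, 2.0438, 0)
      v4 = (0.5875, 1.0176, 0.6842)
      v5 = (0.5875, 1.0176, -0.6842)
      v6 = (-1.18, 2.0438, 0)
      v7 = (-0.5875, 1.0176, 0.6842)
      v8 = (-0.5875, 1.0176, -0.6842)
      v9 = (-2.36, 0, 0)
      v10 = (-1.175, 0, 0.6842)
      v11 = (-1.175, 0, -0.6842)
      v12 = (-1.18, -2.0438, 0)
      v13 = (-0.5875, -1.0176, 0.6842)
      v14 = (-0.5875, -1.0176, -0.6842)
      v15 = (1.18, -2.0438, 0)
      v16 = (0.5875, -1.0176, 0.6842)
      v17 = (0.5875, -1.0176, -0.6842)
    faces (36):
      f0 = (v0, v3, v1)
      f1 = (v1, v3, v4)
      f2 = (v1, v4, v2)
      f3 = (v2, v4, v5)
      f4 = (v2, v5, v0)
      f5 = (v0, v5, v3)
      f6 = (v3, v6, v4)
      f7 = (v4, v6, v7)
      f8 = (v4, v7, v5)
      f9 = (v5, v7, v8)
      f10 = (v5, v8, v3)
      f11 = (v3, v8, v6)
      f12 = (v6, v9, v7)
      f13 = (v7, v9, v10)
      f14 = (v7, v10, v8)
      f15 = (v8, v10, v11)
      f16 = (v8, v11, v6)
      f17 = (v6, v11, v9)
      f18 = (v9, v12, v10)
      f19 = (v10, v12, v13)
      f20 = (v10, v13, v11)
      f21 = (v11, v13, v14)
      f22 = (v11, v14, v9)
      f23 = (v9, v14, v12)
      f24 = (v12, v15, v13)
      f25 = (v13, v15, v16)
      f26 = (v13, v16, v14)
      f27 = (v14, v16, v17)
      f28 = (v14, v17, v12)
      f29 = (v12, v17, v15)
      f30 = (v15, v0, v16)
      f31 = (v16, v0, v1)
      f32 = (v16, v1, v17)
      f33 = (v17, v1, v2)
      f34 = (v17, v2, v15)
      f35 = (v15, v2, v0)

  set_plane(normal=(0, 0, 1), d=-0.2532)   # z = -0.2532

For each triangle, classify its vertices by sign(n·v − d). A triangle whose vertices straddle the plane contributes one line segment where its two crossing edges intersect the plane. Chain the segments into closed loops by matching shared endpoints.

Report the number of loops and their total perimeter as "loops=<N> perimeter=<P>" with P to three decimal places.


Straddling triangles (24 of 36):
  (v1,v4,v2) [++-] → (0.989957, 0.32051, -0.2532)–(1.175, 0, -0.2532)  len=0.3701
  (v2,v4,v5) [-+-] → (0.989957, 0.32051, -0.2532)–(0.5875, 1.0176, -0.2532)  len=0.8049
  (v2,v5,v0) [--+] → (1.70406, 0.37658, -0.2532)–(1.92147, 0, -0.2532)  len=0.4348
  (v0,v5,v3) [+-+] → (1.70406, 0.37658, -0.2532)–(0.960735, 1.66404, -0.2532)  len=1.4866
  (v4,v7,v5) [++-] → (0.217414, 1.0176, -0.2532)–(0.5875, 1.0176, -0.2532)  len=0.3701
  (v5,v7,v8) [-+-] → (0.217414, 1.0176, -0.2532)–(-0.5875, 1.0176, -0.2532)  len=0.8049
  (v5,v8,v3) [--+] → (0.525906, 1.66404, -0.2532)–(0.960735, 1.66404, -0.2532)  len=0.4348
  (v3,v8,v6) [+-+] → (0.525906, 1.66404, -0.2532)–(-0.960735, 1.66404, -0.2532)  len=1.4866
  (v7,v10,v8) [++-] → (-0.772543, 0.69709, -0.2532)–(-0.5875, 1.0176, -0.2532)  len=0.3701
  (v8,v10,v11) [-+-] → (-0.772543, 0.69709, -0.2532)–(-1.175, 0, -0.2532)  len=0.8049
  (v8,v11,v6) [--+] → (-1.17815, 1.28746, -0.2532)–(-0.960735, 1.66404, -0.2532)  len=0.4348
  (v6,v11,v9) [+-+] → (-1.17815, 1.28746, -0.2532)–(-1.92147, 0, -0.2532)  len=1.4866
  (v10,v13,v11) [++-] → (-0.989957, -0.32051, -0.2532)–(-1.175, 0, -0.2532)  len=0.3701
  (v11,v13,v14) [-+-] → (-0.989957, -0.32051, -0.2532)–(-0.5875, -1.0176, -0.2532)  len=0.8049
  (v11,v14,v9) [--+] → (-1.70406, -0.37658, -0.2532)–(-1.92147, 0, -0.2532)  len=0.4348
  (v9,v14,v12) [+-+] → (-1.70406, -0.37658, -0.2532)–(-0.960735, -1.66404, -0.2532)  len=1.4866
  (v13,v16,v14) [++-] → (-0.217414, -1.0176, -0.2532)–(-0.5875, -1.0176, -0.2532)  len=0.3701
  (v14,v16,v17) [-+-] → (-0.217414, -1.0176, -0.2532)–(0.5875, -1.0176, -0.2532)  len=0.8049
  (v14,v17,v12) [--+] → (-0.525906, -1.66404, -0.2532)–(-0.960735, -1.66404, -0.2532)  len=0.4348
  (v12,v17,v15) [+-+] → (-0.525906, -1.66404, -0.2532)–(0.960735, -1.66404, -0.2532)  len=1.4866
  (v16,v1,v17) [++-] → (0.772543, -0.69709, -0.2532)–(0.5875, -1.0176, -0.2532)  len=0.3701
  (v17,v1,v2) [-+-] → (0.772543, -0.69709, -0.2532)–(1.175, 0, -0.2532)  len=0.8049
  (v17,v2,v15) [--+] → (1.17815, -1.28746, -0.2532)–(0.960735, -1.66404, -0.2532)  len=0.4348
  (v15,v2,v0) [+-+] → (1.17815, -1.28746, -0.2532)–(1.92147, 0, -0.2532)  len=1.4866

Chained into 2 loop(s):
  loop 1: 12 segments, perimeter = 7.0501
  loop 2: 12 segments, perimeter = 11.5288
Total perimeter = 18.579

loops=2 perimeter=18.579


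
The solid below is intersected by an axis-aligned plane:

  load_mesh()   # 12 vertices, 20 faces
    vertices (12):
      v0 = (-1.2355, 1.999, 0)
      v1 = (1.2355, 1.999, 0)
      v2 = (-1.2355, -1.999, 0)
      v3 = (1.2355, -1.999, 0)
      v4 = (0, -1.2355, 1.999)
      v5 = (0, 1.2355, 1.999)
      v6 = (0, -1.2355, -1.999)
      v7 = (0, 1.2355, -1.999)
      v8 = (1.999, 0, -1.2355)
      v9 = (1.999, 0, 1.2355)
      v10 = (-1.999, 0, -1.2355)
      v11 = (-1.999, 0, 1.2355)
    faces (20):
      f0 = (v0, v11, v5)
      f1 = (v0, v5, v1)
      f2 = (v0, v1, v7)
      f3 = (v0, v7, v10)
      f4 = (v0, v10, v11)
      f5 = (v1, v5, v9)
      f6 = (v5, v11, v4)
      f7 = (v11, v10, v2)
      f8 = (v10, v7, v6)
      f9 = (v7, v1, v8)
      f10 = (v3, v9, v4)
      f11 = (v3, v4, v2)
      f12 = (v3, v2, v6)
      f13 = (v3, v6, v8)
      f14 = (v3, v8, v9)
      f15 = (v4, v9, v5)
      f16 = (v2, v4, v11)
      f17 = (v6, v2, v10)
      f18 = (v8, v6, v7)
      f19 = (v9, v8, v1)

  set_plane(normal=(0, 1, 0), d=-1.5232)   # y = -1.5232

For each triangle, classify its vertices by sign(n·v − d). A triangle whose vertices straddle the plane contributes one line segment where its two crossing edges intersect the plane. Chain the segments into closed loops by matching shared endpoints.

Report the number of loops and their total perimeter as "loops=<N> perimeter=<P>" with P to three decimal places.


loops=1 perimeter=8.422

Straddling triangles (8 of 20):
  (v11,v10,v2) [++-] → (-1.41723, -1.5232, -0.294072)–(-1.41723, -1.5232, 0.294072)  len=0.5881
  (v3,v9,v4) [-++] → (1.41723, -1.5232, 0.294072)–(0.465558, -1.5232, 1.24574)  len=1.3459
  (v3,v4,v2) [-+-] → (0.465558, -1.5232, 1.24574)–(-0.465558, -1.5232, 1.24574)  len=0.9311
  (v3,v2,v6) [--+] → (-0.465558, -1.5232, -1.24574)–(0.465558, -1.5232, -1.24574)  len=0.9311
  (v3,v6,v8) [-++] → (0.465558, -1.5232, -1.24574)–(1.41723, -1.5232, -0.294072)  len=1.3459
  (v3,v8,v9) [-++] → (1.41723, -1.5232, -0.294072)–(1.41723, -1.5232, 0.294072)  len=0.5881
  (v2,v4,v11) [-++] → (-0.465558, -1.5232, 1.24574)–(-1.41723, -1.5232, 0.294072)  len=1.3459
  (v6,v2,v10) [+-+] → (-0.465558, -1.5232, -1.24574)–(-1.41723, -1.5232, -0.294072)  len=1.3459

Chained into 1 loop(s):
  loop 1: 8 segments, perimeter = 8.4220
Total perimeter = 8.422


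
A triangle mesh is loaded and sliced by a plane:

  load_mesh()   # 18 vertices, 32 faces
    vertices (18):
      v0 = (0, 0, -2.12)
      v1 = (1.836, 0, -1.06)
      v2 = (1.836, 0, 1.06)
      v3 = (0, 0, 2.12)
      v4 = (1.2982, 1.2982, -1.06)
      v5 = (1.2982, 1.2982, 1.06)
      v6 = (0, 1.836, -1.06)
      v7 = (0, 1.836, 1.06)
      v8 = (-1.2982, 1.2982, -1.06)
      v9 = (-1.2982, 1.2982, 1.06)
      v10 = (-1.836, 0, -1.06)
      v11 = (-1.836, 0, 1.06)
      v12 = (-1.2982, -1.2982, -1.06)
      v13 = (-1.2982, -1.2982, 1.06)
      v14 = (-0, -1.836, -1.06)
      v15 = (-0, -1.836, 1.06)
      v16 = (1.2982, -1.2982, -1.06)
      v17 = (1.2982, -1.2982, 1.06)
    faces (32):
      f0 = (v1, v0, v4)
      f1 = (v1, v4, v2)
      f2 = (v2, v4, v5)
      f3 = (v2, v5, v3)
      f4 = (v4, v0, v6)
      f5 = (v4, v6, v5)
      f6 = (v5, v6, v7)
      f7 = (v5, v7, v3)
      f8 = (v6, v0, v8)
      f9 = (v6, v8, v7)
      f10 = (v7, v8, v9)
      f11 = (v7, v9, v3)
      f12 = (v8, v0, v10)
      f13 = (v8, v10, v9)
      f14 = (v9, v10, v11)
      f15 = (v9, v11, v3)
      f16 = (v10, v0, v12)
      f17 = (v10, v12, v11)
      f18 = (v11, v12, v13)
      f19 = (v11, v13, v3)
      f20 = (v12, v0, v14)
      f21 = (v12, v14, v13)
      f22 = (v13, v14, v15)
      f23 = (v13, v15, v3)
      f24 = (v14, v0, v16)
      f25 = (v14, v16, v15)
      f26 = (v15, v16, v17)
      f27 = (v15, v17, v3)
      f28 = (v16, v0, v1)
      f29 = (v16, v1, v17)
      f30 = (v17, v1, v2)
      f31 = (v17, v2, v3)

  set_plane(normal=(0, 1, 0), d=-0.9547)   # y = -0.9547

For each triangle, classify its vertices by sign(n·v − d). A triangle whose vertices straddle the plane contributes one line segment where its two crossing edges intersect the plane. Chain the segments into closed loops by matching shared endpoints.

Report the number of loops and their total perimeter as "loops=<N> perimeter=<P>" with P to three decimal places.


loops=1 perimeter=10.410

Straddling triangles (12 of 32):
  (v10,v0,v12) [++-] → (-0.9547, -0.9547, -1.34047)–(-1.4405, -0.9547, -1.06)  len=0.5610
  (v10,v12,v11) [+-+] → (-1.4405, -0.9547, -1.06)–(-1.4405, -0.9547, -0.499054)  len=0.5609
  (v11,v12,v13) [+--] → (-1.4405, -0.9547, -0.499054)–(-1.4405, -0.9547, 1.06)  len=1.5591
  (v11,v13,v3) [+-+] → (-1.4405, -0.9547, 1.06)–(-0.9547, -0.9547, 1.34047)  len=0.5610
  (v12,v0,v14) [-+-] → (-0.9547, -0.9547, -1.34047)–(0, -0.9547, -1.56881)  len=0.9816
  (v13,v15,v3) [--+] → (0, -0.9547, 1.56881)–(-0.9547, -0.9547, 1.34047)  len=0.9816
  (v14,v0,v16) [-+-] → (0, -0.9547, -1.56881)–(0.9547, -0.9547, -1.34047)  len=0.9816
  (v15,v17,v3) [--+] → (0.9547, -0.9547, 1.34047)–(0, -0.9547, 1.56881)  len=0.9816
  (v16,v0,v1) [-++] → (0.9547, -0.9547, -1.34047)–(1.4405, -0.9547, -1.06)  len=0.5610
  (v16,v1,v17) [-+-] → (1.4405, -0.9547, -1.06)–(1.4405, -0.9547, 0.499054)  len=1.5591
  (v17,v1,v2) [-++] → (1.4405, -0.9547, 0.499054)–(1.4405, -0.9547, 1.06)  len=0.5609
  (v17,v2,v3) [-++] → (1.4405, -0.9547, 1.06)–(0.9547, -0.9547, 1.34047)  len=0.5610

Chained into 1 loop(s):
  loop 1: 12 segments, perimeter = 10.4103
Total perimeter = 10.410


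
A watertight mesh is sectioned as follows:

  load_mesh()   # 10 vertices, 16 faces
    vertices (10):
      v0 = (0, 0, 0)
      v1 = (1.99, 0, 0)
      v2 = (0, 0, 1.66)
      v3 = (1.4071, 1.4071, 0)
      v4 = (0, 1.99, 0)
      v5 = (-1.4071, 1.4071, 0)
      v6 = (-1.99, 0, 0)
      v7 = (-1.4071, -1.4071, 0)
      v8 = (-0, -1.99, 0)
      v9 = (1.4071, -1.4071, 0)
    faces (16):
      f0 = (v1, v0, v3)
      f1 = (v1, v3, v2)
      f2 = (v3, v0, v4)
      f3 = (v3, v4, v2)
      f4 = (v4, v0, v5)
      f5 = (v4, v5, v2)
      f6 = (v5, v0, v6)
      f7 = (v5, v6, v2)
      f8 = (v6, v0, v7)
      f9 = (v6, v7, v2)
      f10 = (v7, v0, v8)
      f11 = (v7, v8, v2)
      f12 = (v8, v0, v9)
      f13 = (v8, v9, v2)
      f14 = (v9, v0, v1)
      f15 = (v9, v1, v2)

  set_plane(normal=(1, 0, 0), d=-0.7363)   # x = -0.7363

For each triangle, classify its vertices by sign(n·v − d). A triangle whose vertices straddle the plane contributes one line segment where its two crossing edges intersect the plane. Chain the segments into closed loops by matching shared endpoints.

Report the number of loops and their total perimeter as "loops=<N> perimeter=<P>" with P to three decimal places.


loops=1 perimeter=7.399

Straddling triangles (8 of 16):
  (v4,v0,v5) [++-] → (-0.7363, 0.7363, 0)–(-0.7363, 1.68498, 0)  len=0.9487
  (v4,v5,v2) [+-+] → (-0.7363, 1.68498, 0)–(-0.7363, 0.7363, 0.791364)  len=1.2354
  (v5,v0,v6) [-+-] → (-0.7363, 0.7363, 0)–(-0.7363, 0, 0)  len=0.7363
  (v5,v6,v2) [--+] → (-0.7363, 0, 1.0458)–(-0.7363, 0.7363, 0.791364)  len=0.7790
  (v6,v0,v7) [-+-] → (-0.7363, 0, 0)–(-0.7363, -0.7363, 0)  len=0.7363
  (v6,v7,v2) [--+] → (-0.7363, -0.7363, 0.791364)–(-0.7363, 0, 1.0458)  len=0.7790
  (v7,v0,v8) [-++] → (-0.7363, -0.7363, 0)–(-0.7363, -1.68498, 0)  len=0.9487
  (v7,v8,v2) [-++] → (-0.7363, -1.68498, 0)–(-0.7363, -0.7363, 0.791364)  len=1.2354

Chained into 1 loop(s):
  loop 1: 8 segments, perimeter = 7.3988
Total perimeter = 7.399


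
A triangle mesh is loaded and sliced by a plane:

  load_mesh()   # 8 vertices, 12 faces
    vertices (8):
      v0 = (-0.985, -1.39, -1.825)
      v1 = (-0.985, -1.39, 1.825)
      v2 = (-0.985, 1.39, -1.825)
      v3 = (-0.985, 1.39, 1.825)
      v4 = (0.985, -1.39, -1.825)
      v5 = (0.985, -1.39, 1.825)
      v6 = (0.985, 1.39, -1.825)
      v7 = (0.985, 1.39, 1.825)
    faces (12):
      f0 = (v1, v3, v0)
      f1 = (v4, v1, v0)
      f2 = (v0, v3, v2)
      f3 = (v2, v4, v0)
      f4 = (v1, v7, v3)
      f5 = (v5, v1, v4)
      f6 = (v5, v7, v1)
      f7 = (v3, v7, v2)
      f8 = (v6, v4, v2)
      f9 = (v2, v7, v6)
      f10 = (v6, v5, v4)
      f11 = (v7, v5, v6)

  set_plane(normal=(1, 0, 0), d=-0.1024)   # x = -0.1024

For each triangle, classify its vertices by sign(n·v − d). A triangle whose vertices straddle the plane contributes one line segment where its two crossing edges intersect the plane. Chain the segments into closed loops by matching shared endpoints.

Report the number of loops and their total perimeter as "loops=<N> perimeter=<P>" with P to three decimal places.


loops=1 perimeter=12.860

Straddling triangles (8 of 12):
  (v4,v1,v0) [+--] → (-0.1024, -1.39, 0.189726)–(-0.1024, -1.39, -1.825)  len=2.0147
  (v2,v4,v0) [-+-] → (-0.1024, 0.144504, -1.825)–(-0.1024, -1.39, -1.825)  len=1.5345
  (v1,v7,v3) [-+-] → (-0.1024, -0.144504, 1.825)–(-0.1024, 1.39, 1.825)  len=1.5345
  (v5,v1,v4) [+-+] → (-0.1024, -1.39, 1.825)–(-0.1024, -1.39, 0.189726)  len=1.6353
  (v5,v7,v1) [++-] → (-0.1024, -0.144504, 1.825)–(-0.1024, -1.39, 1.825)  len=1.2455
  (v3,v7,v2) [-+-] → (-0.1024, 1.39, 1.825)–(-0.1024, 1.39, -0.189726)  len=2.0147
  (v6,v4,v2) [++-] → (-0.1024, 0.144504, -1.825)–(-0.1024, 1.39, -1.825)  len=1.2455
  (v2,v7,v6) [-++] → (-0.1024, 1.39, -0.189726)–(-0.1024, 1.39, -1.825)  len=1.6353

Chained into 1 loop(s):
  loop 1: 8 segments, perimeter = 12.8600
Total perimeter = 12.860


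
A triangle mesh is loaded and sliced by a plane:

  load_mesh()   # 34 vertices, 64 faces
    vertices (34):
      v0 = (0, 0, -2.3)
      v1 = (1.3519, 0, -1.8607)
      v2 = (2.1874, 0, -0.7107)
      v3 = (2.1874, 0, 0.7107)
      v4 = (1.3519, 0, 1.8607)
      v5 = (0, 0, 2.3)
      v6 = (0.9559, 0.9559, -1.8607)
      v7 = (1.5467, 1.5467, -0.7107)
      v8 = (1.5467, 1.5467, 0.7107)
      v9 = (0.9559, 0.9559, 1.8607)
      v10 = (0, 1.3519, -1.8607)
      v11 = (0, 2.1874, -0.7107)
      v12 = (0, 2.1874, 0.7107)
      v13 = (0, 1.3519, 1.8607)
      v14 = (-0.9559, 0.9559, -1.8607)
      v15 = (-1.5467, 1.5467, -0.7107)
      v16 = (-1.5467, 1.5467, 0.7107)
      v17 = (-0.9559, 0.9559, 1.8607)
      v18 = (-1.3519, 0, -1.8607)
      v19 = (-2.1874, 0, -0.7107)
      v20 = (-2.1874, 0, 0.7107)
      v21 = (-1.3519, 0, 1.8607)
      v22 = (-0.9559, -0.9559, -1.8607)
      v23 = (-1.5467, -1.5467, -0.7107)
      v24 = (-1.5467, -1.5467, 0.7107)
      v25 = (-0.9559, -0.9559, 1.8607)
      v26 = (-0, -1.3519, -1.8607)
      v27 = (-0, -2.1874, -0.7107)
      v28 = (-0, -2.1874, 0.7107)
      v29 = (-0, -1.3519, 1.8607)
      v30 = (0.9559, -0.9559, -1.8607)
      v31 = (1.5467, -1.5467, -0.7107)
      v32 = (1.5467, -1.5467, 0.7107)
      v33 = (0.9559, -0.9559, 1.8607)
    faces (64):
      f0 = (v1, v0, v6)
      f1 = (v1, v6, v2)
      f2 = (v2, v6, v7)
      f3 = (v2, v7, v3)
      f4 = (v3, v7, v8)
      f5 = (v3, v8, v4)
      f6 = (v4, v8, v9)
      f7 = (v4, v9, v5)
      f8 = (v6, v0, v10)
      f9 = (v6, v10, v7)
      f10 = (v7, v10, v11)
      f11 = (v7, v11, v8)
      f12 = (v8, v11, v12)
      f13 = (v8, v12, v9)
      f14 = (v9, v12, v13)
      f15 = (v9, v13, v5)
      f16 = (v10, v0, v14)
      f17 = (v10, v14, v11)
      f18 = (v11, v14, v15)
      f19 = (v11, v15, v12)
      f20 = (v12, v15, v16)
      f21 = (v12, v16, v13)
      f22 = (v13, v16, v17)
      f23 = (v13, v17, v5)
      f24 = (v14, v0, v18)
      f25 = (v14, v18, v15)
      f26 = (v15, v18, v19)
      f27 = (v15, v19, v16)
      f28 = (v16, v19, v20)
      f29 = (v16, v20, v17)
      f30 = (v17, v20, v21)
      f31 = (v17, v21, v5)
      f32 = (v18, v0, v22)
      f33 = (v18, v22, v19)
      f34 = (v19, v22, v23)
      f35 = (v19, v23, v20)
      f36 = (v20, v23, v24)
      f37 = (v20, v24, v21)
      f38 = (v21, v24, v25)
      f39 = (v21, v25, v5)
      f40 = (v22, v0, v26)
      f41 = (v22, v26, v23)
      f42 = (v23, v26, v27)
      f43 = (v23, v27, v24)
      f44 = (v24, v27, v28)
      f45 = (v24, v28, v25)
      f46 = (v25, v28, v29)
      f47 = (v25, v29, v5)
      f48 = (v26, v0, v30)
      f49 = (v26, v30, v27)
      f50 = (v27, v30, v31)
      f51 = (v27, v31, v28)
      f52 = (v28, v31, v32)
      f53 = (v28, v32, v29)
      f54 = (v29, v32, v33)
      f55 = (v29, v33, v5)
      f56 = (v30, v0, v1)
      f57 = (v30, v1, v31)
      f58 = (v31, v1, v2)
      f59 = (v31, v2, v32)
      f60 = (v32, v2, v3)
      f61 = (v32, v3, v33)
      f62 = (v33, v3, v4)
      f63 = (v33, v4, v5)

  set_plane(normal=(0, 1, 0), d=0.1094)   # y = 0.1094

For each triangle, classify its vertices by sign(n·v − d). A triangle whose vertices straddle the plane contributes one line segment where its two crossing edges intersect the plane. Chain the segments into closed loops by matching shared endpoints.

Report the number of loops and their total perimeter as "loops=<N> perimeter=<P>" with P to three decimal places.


loops=1 perimeter=14.005

Straddling triangles (20 of 64):
  (v1,v0,v6) [--+] → (0.1094, 0.1094, -2.24972)–(1.30658, 0.1094, -1.8607)  len=1.2588
  (v1,v6,v2) [-+-] → (1.30658, 0.1094, -1.8607)–(2.04646, 0.1094, -0.842314)  len=1.2588
  (v2,v6,v7) [-++] → (2.04646, 0.1094, -0.842314)–(2.14208, 0.1094, -0.7107)  len=0.1627
  (v2,v7,v3) [-+-] → (2.14208, 0.1094, -0.7107)–(2.14208, 0.1094, 0.610163)  len=1.3209
  (v3,v7,v8) [-++] → (2.14208, 0.1094, 0.610163)–(2.14208, 0.1094, 0.7107)  len=0.1005
  (v3,v8,v4) [-+-] → (2.14208, 0.1094, 0.7107)–(1.36568, 0.1094, 1.77936)  len=1.3209
  (v4,v8,v9) [-++] → (1.36568, 0.1094, 1.77936)–(1.30658, 0.1094, 1.8607)  len=0.1005
  (v4,v9,v5) [-+-] → (1.30658, 0.1094, 1.8607)–(0.1094, 0.1094, 2.24972)  len=1.2588
  (v6,v0,v10) [+-+] → (0.1094, 0.1094, -2.24972)–(0, 0.1094, -2.26445)  len=0.1104
  (v9,v13,v5) [++-] → (0, 0.1094, 2.26445)–(0.1094, 0.1094, 2.24972)  len=0.1104
  (v10,v0,v14) [+-+] → (0, 0.1094, -2.26445)–(-0.1094, 0.1094, -2.24972)  len=0.1104
  (v13,v17,v5) [++-] → (-0.1094, 0.1094, 2.24972)–(0, 0.1094, 2.26445)  len=0.1104
  (v14,v0,v18) [+--] → (-0.1094, 0.1094, -2.24972)–(-1.30658, 0.1094, -1.8607)  len=1.2588
  (v14,v18,v15) [+-+] → (-1.30658, 0.1094, -1.8607)–(-1.36568, 0.1094, -1.77936)  len=0.1005
  (v15,v18,v19) [+--] → (-1.36568, 0.1094, -1.77936)–(-2.14208, 0.1094, -0.7107)  len=1.3209
  (v15,v19,v16) [+-+] → (-2.14208, 0.1094, -0.7107)–(-2.14208, 0.1094, -0.610163)  len=0.1005
  (v16,v19,v20) [+--] → (-2.14208, 0.1094, -0.610163)–(-2.14208, 0.1094, 0.7107)  len=1.3209
  (v16,v20,v17) [+-+] → (-2.14208, 0.1094, 0.7107)–(-2.04646, 0.1094, 0.842314)  len=0.1627
  (v17,v20,v21) [+--] → (-2.04646, 0.1094, 0.842314)–(-1.30658, 0.1094, 1.8607)  len=1.2588
  (v17,v21,v5) [+--] → (-1.30658, 0.1094, 1.8607)–(-0.1094, 0.1094, 2.24972)  len=1.2588

Chained into 1 loop(s):
  loop 1: 20 segments, perimeter = 14.0054
Total perimeter = 14.005


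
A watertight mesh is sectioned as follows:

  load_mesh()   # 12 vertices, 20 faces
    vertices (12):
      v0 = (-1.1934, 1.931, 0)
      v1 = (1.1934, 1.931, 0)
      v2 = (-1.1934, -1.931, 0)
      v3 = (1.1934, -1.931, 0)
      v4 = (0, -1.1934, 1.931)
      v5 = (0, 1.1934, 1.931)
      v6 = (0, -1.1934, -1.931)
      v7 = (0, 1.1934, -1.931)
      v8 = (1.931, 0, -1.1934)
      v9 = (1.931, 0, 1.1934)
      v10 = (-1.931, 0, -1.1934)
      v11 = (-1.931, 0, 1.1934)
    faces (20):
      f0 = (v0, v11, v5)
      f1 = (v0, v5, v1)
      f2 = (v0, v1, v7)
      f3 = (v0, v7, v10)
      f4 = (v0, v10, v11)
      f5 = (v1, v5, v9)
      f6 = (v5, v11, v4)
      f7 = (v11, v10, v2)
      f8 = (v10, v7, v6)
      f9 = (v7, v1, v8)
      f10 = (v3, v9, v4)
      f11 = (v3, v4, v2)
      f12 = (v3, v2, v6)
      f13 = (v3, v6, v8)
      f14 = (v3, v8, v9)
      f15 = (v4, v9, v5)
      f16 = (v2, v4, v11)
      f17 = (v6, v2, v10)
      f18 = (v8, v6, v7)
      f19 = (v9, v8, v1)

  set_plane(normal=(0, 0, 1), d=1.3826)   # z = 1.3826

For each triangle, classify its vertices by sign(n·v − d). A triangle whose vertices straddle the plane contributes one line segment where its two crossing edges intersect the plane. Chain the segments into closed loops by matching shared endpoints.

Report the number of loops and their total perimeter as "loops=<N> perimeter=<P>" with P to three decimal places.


Straddling triangles (8 of 20):
  (v0,v11,v5) [--+] → (-1.43568, 0.306116, 1.3826)–(-0.338923, 1.40288, 1.3826)  len=1.5511
  (v0,v5,v1) [-+-] → (-0.338923, 1.40288, 1.3826)–(0.338923, 1.40288, 1.3826)  len=0.6778
  (v1,v5,v9) [-+-] → (0.338923, 1.40288, 1.3826)–(1.43568, 0.306116, 1.3826)  len=1.5511
  (v5,v11,v4) [+-+] → (-1.43568, 0.306116, 1.3826)–(-1.43568, -0.306116, 1.3826)  len=0.6122
  (v3,v9,v4) [--+] → (1.43568, -0.306116, 1.3826)–(0.338923, -1.40288, 1.3826)  len=1.5511
  (v3,v4,v2) [-+-] → (0.338923, -1.40288, 1.3826)–(-0.338923, -1.40288, 1.3826)  len=0.6778
  (v4,v9,v5) [+-+] → (1.43568, -0.306116, 1.3826)–(1.43568, 0.306116, 1.3826)  len=0.6122
  (v2,v4,v11) [-+-] → (-0.338923, -1.40288, 1.3826)–(-1.43568, -0.306116, 1.3826)  len=1.5511

Chained into 1 loop(s):
  loop 1: 8 segments, perimeter = 8.7844
Total perimeter = 8.784

loops=1 perimeter=8.784


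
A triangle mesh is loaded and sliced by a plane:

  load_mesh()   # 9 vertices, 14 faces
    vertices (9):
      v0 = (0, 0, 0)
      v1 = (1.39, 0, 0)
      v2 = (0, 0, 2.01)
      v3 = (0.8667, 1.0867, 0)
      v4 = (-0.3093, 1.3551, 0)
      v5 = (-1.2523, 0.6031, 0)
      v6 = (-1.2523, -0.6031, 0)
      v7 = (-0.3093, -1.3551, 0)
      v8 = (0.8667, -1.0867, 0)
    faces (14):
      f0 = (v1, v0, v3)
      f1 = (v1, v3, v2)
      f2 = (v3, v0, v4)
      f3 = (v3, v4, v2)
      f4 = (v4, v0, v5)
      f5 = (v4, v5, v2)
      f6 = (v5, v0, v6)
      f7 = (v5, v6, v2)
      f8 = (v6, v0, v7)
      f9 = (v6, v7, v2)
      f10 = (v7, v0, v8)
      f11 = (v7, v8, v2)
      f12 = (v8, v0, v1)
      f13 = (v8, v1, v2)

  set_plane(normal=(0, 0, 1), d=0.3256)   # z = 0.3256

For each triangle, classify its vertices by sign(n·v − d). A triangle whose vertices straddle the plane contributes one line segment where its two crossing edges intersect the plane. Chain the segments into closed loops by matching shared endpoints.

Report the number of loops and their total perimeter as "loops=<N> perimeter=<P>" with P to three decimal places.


loops=1 perimeter=7.075

Straddling triangles (7 of 14):
  (v1,v3,v2) [--+] → (0.726303, 0.910665, 0.3256)–(1.16483, 0, 0.3256)  len=1.0108
  (v3,v4,v2) [--+] → (-0.259196, 1.13559, 0.3256)–(0.726303, 0.910665, 0.3256)  len=1.0108
  (v4,v5,v2) [--+] → (-1.04944, 0.505404, 0.3256)–(-0.259196, 1.13559, 0.3256)  len=1.0108
  (v5,v6,v2) [--+] → (-1.04944, -0.505404, 0.3256)–(-1.04944, 0.505404, 0.3256)  len=1.0108
  (v6,v7,v2) [--+] → (-0.259196, -1.13559, 0.3256)–(-1.04944, -0.505404, 0.3256)  len=1.0108
  (v7,v8,v2) [--+] → (0.726303, -0.910665, 0.3256)–(-0.259196, -1.13559, 0.3256)  len=1.0108
  (v8,v1,v2) [--+] → (1.16483, 0, 0.3256)–(0.726303, -0.910665, 0.3256)  len=1.0108

Chained into 1 loop(s):
  loop 1: 7 segments, perimeter = 7.0755
Total perimeter = 7.075


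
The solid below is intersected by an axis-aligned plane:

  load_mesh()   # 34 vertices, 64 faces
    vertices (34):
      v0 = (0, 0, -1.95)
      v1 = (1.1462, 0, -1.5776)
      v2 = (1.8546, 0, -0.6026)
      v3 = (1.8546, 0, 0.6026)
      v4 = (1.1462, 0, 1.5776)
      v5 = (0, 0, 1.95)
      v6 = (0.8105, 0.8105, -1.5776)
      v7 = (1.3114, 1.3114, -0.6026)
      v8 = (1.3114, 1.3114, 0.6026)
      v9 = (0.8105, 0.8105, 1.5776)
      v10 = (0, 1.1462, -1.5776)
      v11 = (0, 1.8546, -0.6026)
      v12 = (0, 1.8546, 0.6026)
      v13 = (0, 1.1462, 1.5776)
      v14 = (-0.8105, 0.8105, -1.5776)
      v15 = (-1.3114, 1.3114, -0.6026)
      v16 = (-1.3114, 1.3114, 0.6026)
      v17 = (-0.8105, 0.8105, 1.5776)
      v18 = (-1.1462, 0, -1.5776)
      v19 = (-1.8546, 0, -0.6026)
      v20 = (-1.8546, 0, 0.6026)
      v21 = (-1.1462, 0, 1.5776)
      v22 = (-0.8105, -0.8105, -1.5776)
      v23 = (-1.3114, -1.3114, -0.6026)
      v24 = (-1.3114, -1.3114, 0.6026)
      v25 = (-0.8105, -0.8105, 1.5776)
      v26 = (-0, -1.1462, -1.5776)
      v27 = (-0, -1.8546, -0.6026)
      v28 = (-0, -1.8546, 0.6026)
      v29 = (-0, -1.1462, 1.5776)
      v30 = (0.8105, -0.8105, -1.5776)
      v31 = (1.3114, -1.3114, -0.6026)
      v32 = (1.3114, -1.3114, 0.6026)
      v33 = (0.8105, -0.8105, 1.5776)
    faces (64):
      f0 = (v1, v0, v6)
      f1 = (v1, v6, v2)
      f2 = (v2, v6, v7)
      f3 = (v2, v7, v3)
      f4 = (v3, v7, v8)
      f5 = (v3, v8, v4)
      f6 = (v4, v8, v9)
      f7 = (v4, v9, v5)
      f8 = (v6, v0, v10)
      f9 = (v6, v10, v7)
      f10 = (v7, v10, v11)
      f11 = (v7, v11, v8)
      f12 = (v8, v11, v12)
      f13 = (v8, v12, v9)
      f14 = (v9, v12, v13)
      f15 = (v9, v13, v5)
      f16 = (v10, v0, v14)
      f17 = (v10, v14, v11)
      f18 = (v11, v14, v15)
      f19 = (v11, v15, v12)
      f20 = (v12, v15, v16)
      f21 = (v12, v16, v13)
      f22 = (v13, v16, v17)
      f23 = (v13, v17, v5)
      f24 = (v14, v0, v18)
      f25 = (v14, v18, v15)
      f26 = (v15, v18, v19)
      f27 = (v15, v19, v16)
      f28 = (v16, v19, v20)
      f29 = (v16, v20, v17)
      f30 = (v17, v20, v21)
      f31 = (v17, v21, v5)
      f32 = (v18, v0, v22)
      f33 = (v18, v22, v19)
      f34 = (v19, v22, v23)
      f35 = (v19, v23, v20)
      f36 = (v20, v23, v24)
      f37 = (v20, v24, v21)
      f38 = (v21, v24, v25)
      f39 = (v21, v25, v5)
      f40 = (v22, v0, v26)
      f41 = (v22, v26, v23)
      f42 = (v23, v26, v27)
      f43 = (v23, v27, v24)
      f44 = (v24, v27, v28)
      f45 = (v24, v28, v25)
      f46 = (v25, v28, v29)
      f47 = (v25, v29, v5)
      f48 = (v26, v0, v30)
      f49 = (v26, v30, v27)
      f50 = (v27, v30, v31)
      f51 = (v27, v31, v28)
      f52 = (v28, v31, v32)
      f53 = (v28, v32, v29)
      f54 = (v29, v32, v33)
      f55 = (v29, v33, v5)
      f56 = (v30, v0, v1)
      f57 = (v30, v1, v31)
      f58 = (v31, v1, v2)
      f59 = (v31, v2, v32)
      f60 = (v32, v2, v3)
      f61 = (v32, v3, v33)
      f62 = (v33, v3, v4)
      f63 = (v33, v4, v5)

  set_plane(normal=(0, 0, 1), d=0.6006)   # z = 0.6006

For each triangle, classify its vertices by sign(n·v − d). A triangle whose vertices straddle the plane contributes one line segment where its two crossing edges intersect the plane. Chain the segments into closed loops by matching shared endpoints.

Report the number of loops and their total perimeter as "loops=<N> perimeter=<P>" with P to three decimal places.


Straddling triangles (16 of 64):
  (v2,v7,v3) [--+] → (1.8537, 0.00217624, 0.6006)–(1.8546, 0, 0.6006)  len=0.0024
  (v3,v7,v8) [+-+] → (1.8537, 0.00217624, 0.6006)–(1.3114, 1.3114, 0.6006)  len=1.4171
  (v7,v11,v8) [--+] → (1.30922, 1.3123, 0.6006)–(1.3114, 1.3114, 0.6006)  len=0.0024
  (v8,v11,v12) [+-+] → (1.30922, 1.3123, 0.6006)–(0, 1.8546, 0.6006)  len=1.4171
  (v11,v15,v12) [--+] → (-0.00217624, 1.8537, 0.6006)–(0, 1.8546, 0.6006)  len=0.0024
  (v12,v15,v16) [+-+] → (-0.00217624, 1.8537, 0.6006)–(-1.3114, 1.3114, 0.6006)  len=1.4171
  (v15,v19,v16) [--+] → (-1.3123, 1.30922, 0.6006)–(-1.3114, 1.3114, 0.6006)  len=0.0024
  (v16,v19,v20) [+-+] → (-1.3123, 1.30922, 0.6006)–(-1.8546, 0, 0.6006)  len=1.4171
  (v19,v23,v20) [--+] → (-1.8537, -0.00217624, 0.6006)–(-1.8546, 0, 0.6006)  len=0.0024
  (v20,v23,v24) [+-+] → (-1.8537, -0.00217624, 0.6006)–(-1.3114, -1.3114, 0.6006)  len=1.4171
  (v23,v27,v24) [--+] → (-1.30922, -1.3123, 0.6006)–(-1.3114, -1.3114, 0.6006)  len=0.0024
  (v24,v27,v28) [+-+] → (-1.30922, -1.3123, 0.6006)–(0, -1.8546, 0.6006)  len=1.4171
  (v27,v31,v28) [--+] → (0.00217624, -1.8537, 0.6006)–(0, -1.8546, 0.6006)  len=0.0024
  (v28,v31,v32) [+-+] → (0.00217624, -1.8537, 0.6006)–(1.3114, -1.3114, 0.6006)  len=1.4171
  (v31,v2,v32) [--+] → (1.3123, -1.30922, 0.6006)–(1.3114, -1.3114, 0.6006)  len=0.0024
  (v32,v2,v3) [+-+] → (1.3123, -1.30922, 0.6006)–(1.8546, 0, 0.6006)  len=1.4171

Chained into 1 loop(s):
  loop 1: 16 segments, perimeter = 11.3556
Total perimeter = 11.356

loops=1 perimeter=11.356


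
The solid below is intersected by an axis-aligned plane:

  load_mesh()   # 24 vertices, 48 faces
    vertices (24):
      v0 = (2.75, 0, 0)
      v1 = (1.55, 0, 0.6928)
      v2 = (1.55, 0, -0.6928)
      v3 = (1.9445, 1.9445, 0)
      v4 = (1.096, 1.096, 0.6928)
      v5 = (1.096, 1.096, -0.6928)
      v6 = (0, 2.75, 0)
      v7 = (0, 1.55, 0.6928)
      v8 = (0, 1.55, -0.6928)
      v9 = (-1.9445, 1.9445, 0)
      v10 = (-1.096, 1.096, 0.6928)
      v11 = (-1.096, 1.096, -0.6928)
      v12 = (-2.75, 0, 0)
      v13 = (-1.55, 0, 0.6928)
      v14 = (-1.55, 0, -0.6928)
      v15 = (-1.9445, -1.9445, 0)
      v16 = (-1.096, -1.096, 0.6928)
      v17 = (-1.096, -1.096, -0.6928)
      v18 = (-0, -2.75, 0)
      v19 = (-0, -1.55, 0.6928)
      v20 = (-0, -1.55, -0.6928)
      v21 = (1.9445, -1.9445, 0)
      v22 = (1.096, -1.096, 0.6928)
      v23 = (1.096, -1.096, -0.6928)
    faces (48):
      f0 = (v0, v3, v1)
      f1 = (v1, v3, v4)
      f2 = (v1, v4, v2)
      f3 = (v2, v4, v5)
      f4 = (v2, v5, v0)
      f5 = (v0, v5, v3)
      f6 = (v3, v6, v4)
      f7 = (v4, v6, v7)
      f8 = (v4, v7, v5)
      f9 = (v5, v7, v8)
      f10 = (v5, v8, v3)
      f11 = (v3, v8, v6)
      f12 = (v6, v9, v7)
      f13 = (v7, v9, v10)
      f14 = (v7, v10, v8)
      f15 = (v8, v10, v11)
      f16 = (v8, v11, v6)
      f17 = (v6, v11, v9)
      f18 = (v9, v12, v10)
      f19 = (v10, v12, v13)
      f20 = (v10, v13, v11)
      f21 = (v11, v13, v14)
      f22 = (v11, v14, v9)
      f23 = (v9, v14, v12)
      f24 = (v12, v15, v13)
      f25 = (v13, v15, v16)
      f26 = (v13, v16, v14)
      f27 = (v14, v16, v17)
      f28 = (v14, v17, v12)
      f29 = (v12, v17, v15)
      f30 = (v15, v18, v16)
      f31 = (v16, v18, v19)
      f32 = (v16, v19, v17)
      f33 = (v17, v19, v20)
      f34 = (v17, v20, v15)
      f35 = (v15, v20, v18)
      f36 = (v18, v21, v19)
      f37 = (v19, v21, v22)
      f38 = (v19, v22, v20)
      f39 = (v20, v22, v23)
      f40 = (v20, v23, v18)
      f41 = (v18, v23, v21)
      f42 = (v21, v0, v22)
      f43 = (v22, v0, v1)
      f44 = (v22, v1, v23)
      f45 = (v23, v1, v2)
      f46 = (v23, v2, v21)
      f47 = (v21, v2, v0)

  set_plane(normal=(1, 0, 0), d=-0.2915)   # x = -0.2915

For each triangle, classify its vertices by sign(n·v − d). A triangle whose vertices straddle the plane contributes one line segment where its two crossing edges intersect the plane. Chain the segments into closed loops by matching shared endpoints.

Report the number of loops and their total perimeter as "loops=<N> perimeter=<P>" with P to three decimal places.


Straddling triangles (12 of 48):
  (v6,v9,v7) [+-+] → (-0.2915, 2.62925, 0)–(-0.2915, 1.60914, 0.588942)  len=1.1779
  (v7,v9,v10) [+--] → (-0.2915, 1.60914, 0.588942)–(-0.2915, 1.42925, 0.6928)  len=0.2077
  (v7,v10,v8) [+-+] → (-0.2915, 1.42925, 0.6928)–(-0.2915, 1.42925, -0.324276)  len=1.0171
  (v8,v10,v11) [+--] → (-0.2915, 1.42925, -0.324276)–(-0.2915, 1.42925, -0.6928)  len=0.3685
  (v8,v11,v6) [+-+] → (-0.2915, 1.42925, -0.6928)–(-0.2915, 2.31009, -0.184262)  len=1.0171
  (v6,v11,v9) [+--] → (-0.2915, 2.31009, -0.184262)–(-0.2915, 2.62925, 0)  len=0.3685
  (v15,v18,v16) [-+-] → (-0.2915, -2.62925, 0)–(-0.2915, -2.31009, 0.184262)  len=0.3685
  (v16,v18,v19) [-++] → (-0.2915, -2.31009, 0.184262)–(-0.2915, -1.42925, 0.6928)  len=1.0171
  (v16,v19,v17) [-+-] → (-0.2915, -1.42925, 0.6928)–(-0.2915, -1.42925, 0.324276)  len=0.3685
  (v17,v19,v20) [-++] → (-0.2915, -1.42925, 0.324276)–(-0.2915, -1.42925, -0.6928)  len=1.0171
  (v17,v20,v15) [-+-] → (-0.2915, -1.42925, -0.6928)–(-0.2915, -1.60914, -0.588942)  len=0.2077
  (v15,v20,v18) [-++] → (-0.2915, -1.60914, -0.588942)–(-0.2915, -2.62925, 0)  len=1.1779

Chained into 2 loop(s):
  loop 1: 6 segments, perimeter = 4.1569
  loop 2: 6 segments, perimeter = 4.1569
Total perimeter = 8.314

loops=2 perimeter=8.314


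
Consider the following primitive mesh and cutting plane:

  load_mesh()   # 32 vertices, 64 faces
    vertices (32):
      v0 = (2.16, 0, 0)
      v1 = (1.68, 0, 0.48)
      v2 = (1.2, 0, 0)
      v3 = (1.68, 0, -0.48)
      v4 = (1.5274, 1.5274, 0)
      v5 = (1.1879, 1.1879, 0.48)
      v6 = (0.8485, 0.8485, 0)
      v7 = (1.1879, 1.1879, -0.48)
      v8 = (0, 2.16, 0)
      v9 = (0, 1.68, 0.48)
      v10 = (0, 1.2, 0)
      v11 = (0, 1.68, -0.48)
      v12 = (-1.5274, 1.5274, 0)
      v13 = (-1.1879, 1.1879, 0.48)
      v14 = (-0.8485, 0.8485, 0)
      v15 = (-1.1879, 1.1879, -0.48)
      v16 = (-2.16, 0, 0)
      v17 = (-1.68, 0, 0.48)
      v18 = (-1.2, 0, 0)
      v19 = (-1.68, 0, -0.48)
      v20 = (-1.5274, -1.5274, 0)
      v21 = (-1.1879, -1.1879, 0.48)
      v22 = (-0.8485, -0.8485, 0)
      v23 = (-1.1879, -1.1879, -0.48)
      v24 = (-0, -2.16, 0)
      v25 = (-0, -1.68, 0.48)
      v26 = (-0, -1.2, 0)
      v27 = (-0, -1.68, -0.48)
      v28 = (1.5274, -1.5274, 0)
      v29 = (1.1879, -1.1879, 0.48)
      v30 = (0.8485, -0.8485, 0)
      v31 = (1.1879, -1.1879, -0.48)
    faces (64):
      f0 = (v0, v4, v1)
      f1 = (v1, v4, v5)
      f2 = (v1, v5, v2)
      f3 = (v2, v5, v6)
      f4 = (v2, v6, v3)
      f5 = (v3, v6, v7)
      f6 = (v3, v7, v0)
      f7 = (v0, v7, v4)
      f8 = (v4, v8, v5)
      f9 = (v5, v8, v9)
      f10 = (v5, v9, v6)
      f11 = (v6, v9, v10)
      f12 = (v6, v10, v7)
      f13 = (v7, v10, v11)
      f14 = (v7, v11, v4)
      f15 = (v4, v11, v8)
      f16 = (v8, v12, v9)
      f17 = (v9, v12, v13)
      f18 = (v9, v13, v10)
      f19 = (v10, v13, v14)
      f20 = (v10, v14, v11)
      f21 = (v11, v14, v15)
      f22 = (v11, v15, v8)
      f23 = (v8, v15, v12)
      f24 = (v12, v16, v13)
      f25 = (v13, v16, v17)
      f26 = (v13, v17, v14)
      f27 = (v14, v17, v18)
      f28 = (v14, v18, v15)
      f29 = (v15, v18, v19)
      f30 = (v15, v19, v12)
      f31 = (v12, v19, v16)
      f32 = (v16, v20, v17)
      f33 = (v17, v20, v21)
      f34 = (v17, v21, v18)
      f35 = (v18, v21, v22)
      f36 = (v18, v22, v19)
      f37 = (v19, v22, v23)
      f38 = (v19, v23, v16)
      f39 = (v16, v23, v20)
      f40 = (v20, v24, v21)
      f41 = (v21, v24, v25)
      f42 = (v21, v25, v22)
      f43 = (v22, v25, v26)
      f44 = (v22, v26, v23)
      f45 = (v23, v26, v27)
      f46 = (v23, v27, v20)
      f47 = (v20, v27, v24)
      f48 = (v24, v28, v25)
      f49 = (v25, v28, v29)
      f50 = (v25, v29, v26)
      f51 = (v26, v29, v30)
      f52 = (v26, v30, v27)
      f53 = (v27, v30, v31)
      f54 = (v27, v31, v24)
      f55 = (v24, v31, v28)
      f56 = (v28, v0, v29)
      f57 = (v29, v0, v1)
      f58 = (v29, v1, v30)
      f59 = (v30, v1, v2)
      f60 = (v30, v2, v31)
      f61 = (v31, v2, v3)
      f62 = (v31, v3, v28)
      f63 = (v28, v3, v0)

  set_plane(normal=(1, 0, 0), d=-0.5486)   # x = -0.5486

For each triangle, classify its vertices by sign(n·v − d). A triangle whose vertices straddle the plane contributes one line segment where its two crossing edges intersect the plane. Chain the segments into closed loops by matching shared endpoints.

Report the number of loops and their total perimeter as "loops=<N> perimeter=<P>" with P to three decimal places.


loops=2 perimeter=5.431

Straddling triangles (16 of 64):
  (v8,v12,v9) [+-+] → (-0.5486, 1.93279, 0)–(-0.5486, 1.62519, 0.307597)  len=0.4350
  (v9,v12,v13) [+--] → (-0.5486, 1.62519, 0.307597)–(-0.5486, 1.45274, 0.48)  len=0.2439
  (v9,v13,v10) [+-+] → (-0.5486, 1.45274, 0.48)–(-0.5486, 1.19441, 0.221675)  len=0.3653
  (v10,v13,v14) [+--] → (-0.5486, 1.19441, 0.221675)–(-0.5486, 0.972737, 0)  len=0.3135
  (v10,v14,v11) [+-+] → (-0.5486, 0.972737, 0)–(-0.5486, 1.14239, -0.169655)  len=0.2399
  (v11,v14,v15) [+--] → (-0.5486, 1.14239, -0.169655)–(-0.5486, 1.45274, -0.48)  len=0.4389
  (v11,v15,v8) [+-+] → (-0.5486, 1.45274, -0.48)–(-0.5486, 1.71106, -0.221675)  len=0.3653
  (v8,v15,v12) [+--] → (-0.5486, 1.71106, -0.221675)–(-0.5486, 1.93279, 0)  len=0.3135
  (v20,v24,v21) [-+-] → (-0.5486, -1.93279, 0)–(-0.5486, -1.71106, 0.221675)  len=0.3135
  (v21,v24,v25) [-++] → (-0.5486, -1.71106, 0.221675)–(-0.5486, -1.45274, 0.48)  len=0.3653
  (v21,v25,v22) [-+-] → (-0.5486, -1.45274, 0.48)–(-0.5486, -1.14239, 0.169655)  len=0.4389
  (v22,v25,v26) [-++] → (-0.5486, -1.14239, 0.169655)–(-0.5486, -0.972737, 0)  len=0.2399
  (v22,v26,v23) [-+-] → (-0.5486, -0.972737, 0)–(-0.5486, -1.19441, -0.221675)  len=0.3135
  (v23,v26,v27) [-++] → (-0.5486, -1.19441, -0.221675)–(-0.5486, -1.45274, -0.48)  len=0.3653
  (v23,v27,v20) [-+-] → (-0.5486, -1.45274, -0.48)–(-0.5486, -1.62519, -0.307597)  len=0.2439
  (v20,v27,v24) [-++] → (-0.5486, -1.62519, -0.307597)–(-0.5486, -1.93279, 0)  len=0.4350

Chained into 2 loop(s):
  loop 1: 8 segments, perimeter = 2.7154
  loop 2: 8 segments, perimeter = 2.7154
Total perimeter = 5.431


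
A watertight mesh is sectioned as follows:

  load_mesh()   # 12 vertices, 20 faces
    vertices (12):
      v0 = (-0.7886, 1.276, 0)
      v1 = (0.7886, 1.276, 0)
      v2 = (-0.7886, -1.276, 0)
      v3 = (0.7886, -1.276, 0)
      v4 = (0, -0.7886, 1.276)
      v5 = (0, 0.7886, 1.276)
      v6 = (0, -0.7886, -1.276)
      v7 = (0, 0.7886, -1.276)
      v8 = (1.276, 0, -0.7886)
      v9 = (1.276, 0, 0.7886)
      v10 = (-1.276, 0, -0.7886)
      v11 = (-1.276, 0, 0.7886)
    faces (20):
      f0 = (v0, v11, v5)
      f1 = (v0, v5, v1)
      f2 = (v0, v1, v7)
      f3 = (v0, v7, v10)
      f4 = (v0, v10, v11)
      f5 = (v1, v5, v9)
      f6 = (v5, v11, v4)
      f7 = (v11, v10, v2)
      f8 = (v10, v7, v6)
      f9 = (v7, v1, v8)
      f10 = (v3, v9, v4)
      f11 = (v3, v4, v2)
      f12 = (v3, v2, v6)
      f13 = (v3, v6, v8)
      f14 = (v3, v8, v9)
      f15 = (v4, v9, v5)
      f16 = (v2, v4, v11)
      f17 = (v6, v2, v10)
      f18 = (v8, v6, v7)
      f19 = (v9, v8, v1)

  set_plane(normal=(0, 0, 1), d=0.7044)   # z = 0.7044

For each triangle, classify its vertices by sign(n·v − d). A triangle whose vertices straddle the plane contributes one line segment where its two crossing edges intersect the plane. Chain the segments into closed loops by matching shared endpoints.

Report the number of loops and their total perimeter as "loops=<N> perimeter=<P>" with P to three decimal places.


Straddling triangles (10 of 20):
  (v0,v11,v5) [-++] → (-1.22396, 0.13624, 0.7044)–(-0.353263, 1.00694, 0.7044)  len=1.2314
  (v0,v5,v1) [-+-] → (-0.353263, 1.00694, 0.7044)–(0.353263, 1.00694, 0.7044)  len=0.7065
  (v0,v10,v11) [--+] → (-1.276, 0, 0.7044)–(-1.22396, 0.13624, 0.7044)  len=0.1458
  (v1,v5,v9) [-++] → (0.353263, 1.00694, 0.7044)–(1.22396, 0.13624, 0.7044)  len=1.2314
  (v11,v10,v2) [+--] → (-1.276, 0, 0.7044)–(-1.22396, -0.13624, 0.7044)  len=0.1458
  (v3,v9,v4) [-++] → (1.22396, -0.13624, 0.7044)–(0.353263, -1.00694, 0.7044)  len=1.2314
  (v3,v4,v2) [-+-] → (0.353263, -1.00694, 0.7044)–(-0.353263, -1.00694, 0.7044)  len=0.7065
  (v3,v8,v9) [--+] → (1.276, 0, 0.7044)–(1.22396, -0.13624, 0.7044)  len=0.1458
  (v2,v4,v11) [-++] → (-0.353263, -1.00694, 0.7044)–(-1.22396, -0.13624, 0.7044)  len=1.2314
  (v9,v8,v1) [+--] → (1.276, 0, 0.7044)–(1.22396, 0.13624, 0.7044)  len=0.1458

Chained into 1 loop(s):
  loop 1: 10 segments, perimeter = 6.9218
Total perimeter = 6.922

loops=1 perimeter=6.922
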